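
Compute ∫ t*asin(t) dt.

t**2*asin(t)/2 + t*sqrt(-t**2 + 1)/4 - asin(t)/4 + C

Use integration by parts with u = arcsin(t), dv = t dt.
Then du = 1/sqrt(-t**2 + 1) dt.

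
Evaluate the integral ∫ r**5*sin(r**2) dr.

Let u = r², du = 2r dr; rewrite as (1/2)∫ u^2·sin(1u) du.
Now integrate by parts 2 times.

-r**4*cos(r**2)/2 + r**2*sin(r**2) + cos(r**2) + C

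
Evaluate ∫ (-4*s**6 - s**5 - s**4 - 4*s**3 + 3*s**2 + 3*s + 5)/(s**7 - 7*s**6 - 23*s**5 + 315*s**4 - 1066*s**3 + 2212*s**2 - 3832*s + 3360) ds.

Factor the denominator: (s - 5)*(s - 4)*(s - 3)*(s - 2)*(s + 7)*(s**2 + 4).
Partial-fraction decomposition: (363*s - 302)/(6032*(s**2 + 4)) - 8579/(11880*(s + 7)) + 313/(432*(s - 2)) - 3307/(260*(s - 3)) + 3571/(88*(s - 4)) - 66655/(2088*(s - 5)).
Integrate each term; A/(s−a) gives A·log|s−a|; the (Bs+D)/(s²+p²) term gives a log and an atan.

-66655*log(s - 5)/2088 + 3571*log(s - 4)/88 - 3307*log(s - 3)/260 + 313*log(s - 2)/432 - 8579*log(s + 7)/11880 + 363*log(s**2 + 4)/12064 - 151*atan(s/2)/6032 + C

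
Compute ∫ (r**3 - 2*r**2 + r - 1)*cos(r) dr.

r**3*sin(r) - 2*r**2*sin(r) + 3*r**2*cos(r) - 5*r*sin(r) - 4*r*cos(r) + 3*sin(r) - 5*cos(r) + C

Use integration by parts with u = r**3 - 2*r**2 + r - 1, dv = cos(r) dr, so v = sin(r).
Apply parts 3 times (tabular method): alternate signs, differentiate u down to 0, integrate dv up.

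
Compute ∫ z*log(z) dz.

z**2*log(z)/2 - z**2/4 + C

Use integration by parts with u = log(z), dv = z dz.
Then du = 1/z dz and v = z**2/2.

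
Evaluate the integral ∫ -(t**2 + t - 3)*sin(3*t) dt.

t**2*cos(3*t)/3 - 2*t*sin(3*t)/9 + t*cos(3*t)/3 - sin(3*t)/9 - 29*cos(3*t)/27 + C

Use integration by parts with u = t**2 + t - 3, dv = -sin(3*t) dt, so v = cos(3*t)/3.
Apply parts 2 times (tabular method): alternate signs, differentiate u down to 0, integrate dv up.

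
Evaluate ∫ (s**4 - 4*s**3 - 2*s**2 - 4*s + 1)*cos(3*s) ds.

Use integration by parts with u = s**4 - 4*s**3 - 2*s**2 - 4*s + 1, dv = cos(3*s) ds, so v = sin(3*s)/3.
Apply parts 4 times (tabular method): alternate signs, differentiate u down to 0, integrate dv up.

s**4*sin(3*s)/3 - 4*s**3*sin(3*s)/3 + 4*s**3*cos(3*s)/9 - 10*s**2*sin(3*s)/9 - 4*s**2*cos(3*s)/3 - 4*s*sin(3*s)/9 - 20*s*cos(3*s)/27 + 47*sin(3*s)/81 - 4*cos(3*s)/27 + C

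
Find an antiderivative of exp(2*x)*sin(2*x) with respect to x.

exp(2*x)*sin(2*x)/4 - exp(2*x)*cos(2*x)/4 + C

Let I denote the integral. Integrate by parts with u = sin(2*x), dv = exp(2*x) dx, so v = exp(2*x)/2: I = exp(2*x)*sin(2*x)/2 − ∫ exp(2*x)*cos(2*x) dx.
Apply parts again with u = cos(2*x), dv = exp(2*x) dx: ∫ exp(2*x)*cos(2*x) dx = exp(2*x)*cos(2*x)/2 + I. Substituting back brings back I: I = exp(2*x)*sin(2*x)/2 - exp(2*x)*cos(2*x)/2 − I.
Solving for I: (1 + 1)·I equals the remaining terms, so I = (1/2)·(exp(2*x)*sin(2*x)/2 - exp(2*x)*cos(2*x)/2).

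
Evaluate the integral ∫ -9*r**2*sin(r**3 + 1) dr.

3*cos(r**3 + 1) + C

Let u = r**3 + 1, so du = (3*r**2) dr.
Rewriting, the integral becomes -3·∫ sin(u) du = -3·-cos(u).
Substituting back, u = r**3 + 1.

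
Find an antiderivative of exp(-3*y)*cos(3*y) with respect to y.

Let I denote the integral. Integrate by parts with u = cos(3*y), dv = exp(-3*y) dy, so v = -exp(-3*y)/3: I = -exp(-3*y)*cos(3*y)/3 − ∫ exp(-3*y)*sin(3*y) dy.
Apply parts again with u = sin(3*y), dv = exp(-3*y) dy: ∫ exp(-3*y)*sin(3*y) dy = -exp(-3*y)*sin(3*y)/3 + I. Substituting back brings back I: I = exp(-3*y)*sin(3*y)/3 - exp(-3*y)*cos(3*y)/3 − I.
Solving for I: (1 + 1)·I equals the remaining terms, so I = (1/2)·(exp(-3*y)*sin(3*y)/3 - exp(-3*y)*cos(3*y)/3).

exp(-3*y)*sin(3*y)/6 - exp(-3*y)*cos(3*y)/6 + C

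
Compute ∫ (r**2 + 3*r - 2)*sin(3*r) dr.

Use integration by parts with u = r**2 + 3*r - 2, dv = sin(3*r) dr, so v = -cos(3*r)/3.
Apply parts 2 times (tabular method): alternate signs, differentiate u down to 0, integrate dv up.

-r**2*cos(3*r)/3 + 2*r*sin(3*r)/9 - r*cos(3*r) + sin(3*r)/3 + 20*cos(3*r)/27 + C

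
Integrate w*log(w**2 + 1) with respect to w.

Let u = w**2 + 1, so du = (2*w) dw.
The integral becomes (1/2)·∫ log(u) du; integrate by parts with u′=log(u), dv′=du.

w**2*log(w**2 + 1)/2 - w**2/2 + log(w**2 + 1)/2 + C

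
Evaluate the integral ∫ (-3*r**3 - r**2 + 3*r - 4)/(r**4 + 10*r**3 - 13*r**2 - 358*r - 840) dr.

-67*log(r - 6)/143 - 16*log(r + 4)/3 + 331*log(r + 5)/22 - 955*log(r + 7)/78 + C

Factor the denominator: (r - 6)*(r + 4)*(r + 5)*(r + 7).
Partial-fraction decomposition: -955/(78*(r + 7)) + 331/(22*(r + 5)) - 16/(3*(r + 4)) - 67/(143*(r - 6)).
Integrate each term: A/(r−a) contributes A·log|r−a|.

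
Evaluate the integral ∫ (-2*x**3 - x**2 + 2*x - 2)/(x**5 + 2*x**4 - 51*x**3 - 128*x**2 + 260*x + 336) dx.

Factor the denominator: (x - 7)*(x - 2)*(x + 1)*(x + 4)*(x + 6).
Partial-fraction decomposition: 191/(520*(x + 6)) - 17/(66*(x + 4)) - 1/(120*(x + 1)) + 1/(40*(x - 2)) - 723/(5720*(x - 7)).
Integrate each term: A/(x−a) contributes A·log|x−a|.

-723*log(x - 7)/5720 + log(x - 2)/40 - log(x + 1)/120 - 17*log(x + 4)/66 + 191*log(x + 6)/520 + C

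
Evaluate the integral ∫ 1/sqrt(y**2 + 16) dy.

log(y + sqrt(y**2 + 16)) + C

Substitute y = 4·tan(θ), so dy = 4·sec(θ)^2 dθ and the radical becomes sqrt(y**2 + 16) = 4·sec(θ) by the Pythagorean identity.
Integrate the resulting trig expression in θ, then back-substitute tan(θ) = y/4, sec(θ) = sqrt(y**2 + 16)/4 (absorbing any constant into C).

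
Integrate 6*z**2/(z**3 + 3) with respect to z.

Let u = z**3 + 3, so du = (3*z**2) dz.
Rewriting, the integral becomes 2·∫ 1/u du = 2·log(u).
Substituting back, u = z**3 + 3.

2*log(z**3 + 3) + C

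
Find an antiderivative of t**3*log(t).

Use integration by parts with u = log(t), dv = t**3 dt.
Then du = 1/t dt and v = t**4/4.

t**4*log(t)/4 - t**4/16 + C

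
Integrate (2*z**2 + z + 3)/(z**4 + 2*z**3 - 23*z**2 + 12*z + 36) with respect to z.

Factor the denominator: (z - 3)*(z - 2)*(z + 1)*(z + 6).
Partial-fraction decomposition: -23/(120*(z + 6)) + 1/(15*(z + 1)) - 13/(24*(z - 2)) + 2/(3*(z - 3)).
Integrate each term: A/(z−a) contributes A·log|z−a|.

2*log(z - 3)/3 - 13*log(z - 2)/24 + log(z + 1)/15 - 23*log(z + 6)/120 + C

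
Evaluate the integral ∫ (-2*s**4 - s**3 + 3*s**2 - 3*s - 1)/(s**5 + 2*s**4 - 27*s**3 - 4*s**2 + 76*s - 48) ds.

Factor the denominator: (s - 4)*(s - 1)**2*(s + 2)*(s + 6).
Partial-fraction decomposition: -2251/(1960*(s + 6)) + 7/(216*(s + 2)) + 52/(441*(s - 1)) + 4/(63*(s - 1)**2) - 541/(540*(s - 4)).
Integrate each term; A/(s−a) gives A·log|s−a|; A/(s−a)² gives −A/(s−a).

-541*log(s - 4)/540 + 52*log(s - 1)/441 + 7*log(s + 2)/216 - 2251*log(s + 6)/1960 - 4/(63*s - 63) + C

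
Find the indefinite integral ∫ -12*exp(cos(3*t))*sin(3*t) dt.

4*exp(cos(3*t)) + C

Let u = cos(3*t), so du = (-3*sin(3*t)) dt.
Rewriting, the integral becomes 4·∫ e^u du = 4·e^u.
Substituting back, u = cos(3*t).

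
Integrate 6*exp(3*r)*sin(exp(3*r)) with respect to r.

Let u = exp(3*r), so du = (3*exp(3*r)) dr.
Rewriting, the integral becomes 2·∫ sin(u) du = 2·-cos(u).
Substituting back, u = exp(3*r).

-2*cos(exp(3*r)) + C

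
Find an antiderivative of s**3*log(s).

Use integration by parts with u = log(s), dv = s**3 ds.
Then du = 1/s ds and v = s**4/4.

s**4*log(s)/4 - s**4/16 + C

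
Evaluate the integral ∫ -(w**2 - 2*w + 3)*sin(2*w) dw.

w**2*cos(2*w)/2 - w*sin(2*w)/2 - w*cos(2*w) + sin(2*w)/2 + 5*cos(2*w)/4 + C

Use integration by parts with u = w**2 - 2*w + 3, dv = -sin(2*w) dw, so v = cos(2*w)/2.
Apply parts 2 times (tabular method): alternate signs, differentiate u down to 0, integrate dv up.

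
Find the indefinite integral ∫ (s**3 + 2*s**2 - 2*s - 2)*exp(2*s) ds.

Use integration by parts with u = s**3 + 2*s**2 - 2*s - 2, dv = exp(2*s) ds, so v = exp(2*s)/2.
Apply parts 3 times (tabular method): alternate signs, differentiate u down to 0, integrate dv up.

(4*s**3 + 2*s**2 - 10*s - 3)*exp(2*s)/8 + C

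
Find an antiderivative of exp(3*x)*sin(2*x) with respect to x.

3*exp(3*x)*sin(2*x)/13 - 2*exp(3*x)*cos(2*x)/13 + C

Let I denote the integral. Integrate by parts with u = sin(2*x), dv = exp(3*x) dx, so v = exp(3*x)/3: I = exp(3*x)*sin(2*x)/3 − (2/3)·∫ exp(3*x)*cos(2*x) dx.
Apply parts again with u = cos(2*x), dv = exp(3*x) dx: ∫ exp(3*x)*cos(2*x) dx = exp(3*x)*cos(2*x)/3 + (2/3)·I. Substituting back brings back I: I = exp(3*x)*sin(2*x)/3 - 2*exp(3*x)*cos(2*x)/9 − (4/9)·I.
Solving for I: (1 + 4/9)·I equals the remaining terms, so I = (9/13)·(exp(3*x)*sin(2*x)/3 - 2*exp(3*x)*cos(2*x)/9).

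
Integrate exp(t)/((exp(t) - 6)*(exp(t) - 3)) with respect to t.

log(exp(t) - 6)/3 - log(exp(t) - 3)/3 + C

Let u = e^t, du = e^t dt.
The integral becomes ∫ du/((u-3)(u-6)); decompose into partial fractions.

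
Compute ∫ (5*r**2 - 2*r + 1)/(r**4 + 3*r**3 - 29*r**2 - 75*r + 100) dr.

29*log(r - 5)/90 - log(r - 1)/30 + 89*log(r + 4)/45 - 34*log(r + 5)/15 + C

Factor the denominator: (r - 5)*(r - 1)*(r + 4)*(r + 5).
Partial-fraction decomposition: -34/(15*(r + 5)) + 89/(45*(r + 4)) - 1/(30*(r - 1)) + 29/(90*(r - 5)).
Integrate each term: A/(r−a) contributes A·log|r−a|.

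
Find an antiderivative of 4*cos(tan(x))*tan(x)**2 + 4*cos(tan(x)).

4*sin(tan(x)) + C

Let u = tan(x), so du = (tan(x)**2 + 1) dx.
Rewriting, the integral becomes 4·∫ cos(u) du = 4·sin(u).
Substituting back, u = tan(x).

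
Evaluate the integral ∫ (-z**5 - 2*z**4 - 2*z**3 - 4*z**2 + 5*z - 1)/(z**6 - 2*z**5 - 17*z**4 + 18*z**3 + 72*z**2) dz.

Factor the denominator: z**2*(z - 4)*(z - 3)*(z + 2)*(z + 3).
Partial-fraction decomposition: -83/(378*(z + 3)) - 11/(120*(z + 2)) + 481/(270*(z - 3)) - 1709/(672*(z - 4)) + 7/(96*z) - 1/(72*z**2).
Integrate each term; A/(z−a) gives A·log|z−a|; A/(z−a)² gives −A/(z−a).

7*log(z)/96 - 1709*log(z - 4)/672 + 481*log(z - 3)/270 - 11*log(z + 2)/120 - 83*log(z + 3)/378 + 1/(72*z) + C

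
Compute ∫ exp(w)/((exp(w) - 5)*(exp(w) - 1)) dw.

Let u = e^w, du = e^w dw.
The integral becomes ∫ du/((u-5)(u-1)); decompose into partial fractions.

log(exp(w) - 5)/4 - log(exp(w) - 1)/4 + C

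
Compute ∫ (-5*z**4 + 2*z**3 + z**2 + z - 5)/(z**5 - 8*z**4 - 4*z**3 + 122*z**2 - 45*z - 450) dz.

-4217*log(z - 5)/3136 - 43*log(z - 3)/15 + 99*log(z + 2)/245 - 229*log(z + 3)/192 + 1425/(56*z - 280) + C

Factor the denominator: (z - 5)**2*(z - 3)*(z + 2)*(z + 3).
Partial-fraction decomposition: -229/(192*(z + 3)) + 99/(245*(z + 2)) - 43/(15*(z - 3)) - 4217/(3136*(z - 5)) - 1425/(56*(z - 5)**2).
Integrate each term; A/(z−a) gives A·log|z−a|; A/(z−a)² gives −A/(z−a).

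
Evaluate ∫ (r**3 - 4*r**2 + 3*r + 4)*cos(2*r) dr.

Use integration by parts with u = r**3 - 4*r**2 + 3*r + 4, dv = cos(2*r) dr, so v = sin(2*r)/2.
Apply parts 3 times (tabular method): alternate signs, differentiate u down to 0, integrate dv up.

r**3*sin(2*r)/2 - 2*r**2*sin(2*r) + 3*r**2*cos(2*r)/4 + 3*r*sin(2*r)/4 - 2*r*cos(2*r) + 3*sin(2*r) + 3*cos(2*r)/8 + C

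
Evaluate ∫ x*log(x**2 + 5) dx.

Let u = x**2 + 5, so du = (2*x) dx.
The integral becomes (1/2)·∫ log(u) du; integrate by parts with u′=log(u), dv′=du.

x**2*log(x**2 + 5)/2 - x**2/2 + 5*log(x**2 + 5)/2 + C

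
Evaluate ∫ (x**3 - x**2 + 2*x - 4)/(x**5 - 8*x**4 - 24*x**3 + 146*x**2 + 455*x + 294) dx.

1477*log(x - 7)/32400 - log(x + 1)/16 + 20*log(x + 2)/81 - 23*log(x + 3)/100 - 19/(45*x - 315) + C

Factor the denominator: (x - 7)**2*(x + 1)*(x + 2)*(x + 3).
Partial-fraction decomposition: -23/(100*(x + 3)) + 20/(81*(x + 2)) - 1/(16*(x + 1)) + 1477/(32400*(x - 7)) + 19/(45*(x - 7)**2).
Integrate each term; A/(x−a) gives A·log|x−a|; A/(x−a)² gives −A/(x−a).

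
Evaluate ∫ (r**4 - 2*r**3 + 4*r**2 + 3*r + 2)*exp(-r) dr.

Use integration by parts with u = r**4 - 2*r**3 + 4*r**2 + 3*r + 2, dv = exp(-r) dr, so v = -exp(-r).
Apply parts 4 times (tabular method): alternate signs, differentiate u down to 0, integrate dv up.

(-r**4 - 2*r**3 - 10*r**2 - 23*r - 25)*exp(-r) + C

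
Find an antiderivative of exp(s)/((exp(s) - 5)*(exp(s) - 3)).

log(exp(s) - 5)/2 - log(exp(s) - 3)/2 + C

Let u = e^s, du = e^s ds.
The integral becomes ∫ du/((u-5)(u-3)); decompose into partial fractions.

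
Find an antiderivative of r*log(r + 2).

Use integration by parts with u = log(r + 2), dv = r dr.
Then du = 1/(r + 2) dr and v = r**2/2.

r**2*log(r + 2)/2 - r**2/4 + r - 2*log(r + 2) + C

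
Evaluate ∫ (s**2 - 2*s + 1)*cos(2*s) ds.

Use integration by parts with u = s**2 - 2*s + 1, dv = cos(2*s) ds, so v = sin(2*s)/2.
Apply parts 2 times (tabular method): alternate signs, differentiate u down to 0, integrate dv up.

s**2*sin(2*s)/2 - s*sin(2*s) + s*cos(2*s)/2 + sin(2*s)/4 - cos(2*s)/2 + C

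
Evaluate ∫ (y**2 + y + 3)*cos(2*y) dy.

y**2*sin(2*y)/2 + y*sin(2*y)/2 + y*cos(2*y)/2 + 5*sin(2*y)/4 + cos(2*y)/4 + C

Use integration by parts with u = y**2 + y + 3, dv = cos(2*y) dy, so v = sin(2*y)/2.
Apply parts 2 times (tabular method): alternate signs, differentiate u down to 0, integrate dv up.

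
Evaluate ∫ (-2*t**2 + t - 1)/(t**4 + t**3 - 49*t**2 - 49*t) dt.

log(t)/49 - 23*log(t - 7)/196 - log(t + 1)/12 + 53*log(t + 7)/294 + C

Factor the denominator: t*(t - 7)*(t + 1)*(t + 7).
Partial-fraction decomposition: 53/(294*(t + 7)) - 1/(12*(t + 1)) - 23/(196*(t - 7)) + 1/(49*t).
Integrate each term: A/(t−a) contributes A·log|t−a|.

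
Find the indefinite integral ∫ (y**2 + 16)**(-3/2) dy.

y/(16*sqrt(y**2 + 16)) + C

Substitute y = 4·tan(θ), so dy = 4·sec(θ)^2 dθ and the radical becomes sqrt(y**2 + 16) = 4·sec(θ) by the Pythagorean identity.
Integrate the resulting trig expression in θ, then back-substitute tan(θ) = y/4, sec(θ) = sqrt(y**2 + 16)/4 (absorbing any constant into C).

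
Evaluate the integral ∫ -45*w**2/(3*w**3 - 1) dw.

-5*log(3*w**3 - 1) + C

Let u = 3*w**3 - 1, so du = (9*w**2) dw.
Rewriting, the integral becomes -5·∫ 1/u du = -5·log(u).
Substituting back, u = 3*w**3 - 1.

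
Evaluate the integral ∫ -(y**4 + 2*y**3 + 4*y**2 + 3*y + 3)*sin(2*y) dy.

y**4*cos(2*y)/2 - y**3*sin(2*y) + y**3*cos(2*y) - 3*y**2*sin(2*y)/2 + y**2*cos(2*y)/2 - y*sin(2*y)/2 + 5*cos(2*y)/4 + C

Use integration by parts with u = y**4 + 2*y**3 + 4*y**2 + 3*y + 3, dv = -sin(2*y) dy, so v = cos(2*y)/2.
Apply parts 4 times (tabular method): alternate signs, differentiate u down to 0, integrate dv up.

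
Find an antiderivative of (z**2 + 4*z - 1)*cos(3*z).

z**2*sin(3*z)/3 + 4*z*sin(3*z)/3 + 2*z*cos(3*z)/9 - 11*sin(3*z)/27 + 4*cos(3*z)/9 + C

Use integration by parts with u = z**2 + 4*z - 1, dv = cos(3*z) dz, so v = sin(3*z)/3.
Apply parts 2 times (tabular method): alternate signs, differentiate u down to 0, integrate dv up.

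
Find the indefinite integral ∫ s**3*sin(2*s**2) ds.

-s**2*cos(2*s**2)/4 + sin(2*s**2)/8 + C

Let u = s², du = 2s ds; rewrite as (1/2)∫ u^1·sin(2u) du.
Now integrate by parts 1 time.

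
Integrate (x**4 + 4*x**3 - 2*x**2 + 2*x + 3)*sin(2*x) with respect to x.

-x**4*cos(2*x)/2 + x**3*sin(2*x) - 2*x**3*cos(2*x) + 3*x**2*sin(2*x) + 5*x**2*cos(2*x)/2 - 5*x*sin(2*x)/2 + 2*x*cos(2*x) - sin(2*x) - 11*cos(2*x)/4 + C

Use integration by parts with u = x**4 + 4*x**3 - 2*x**2 + 2*x + 3, dv = sin(2*x) dx, so v = -cos(2*x)/2.
Apply parts 4 times (tabular method): alternate signs, differentiate u down to 0, integrate dv up.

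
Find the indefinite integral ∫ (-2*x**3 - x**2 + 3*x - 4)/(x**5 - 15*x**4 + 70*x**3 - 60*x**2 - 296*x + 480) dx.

Factor the denominator: (x - 6)*(x - 5)*(x - 4)*(x - 2)*(x + 2).
Partial-fraction decomposition: 1/(672*(x + 2)) + 3/(16*(x - 2)) - 17/(3*(x - 4)) + 88/(7*(x - 5)) - 227/(32*(x - 6)).
Integrate each term: A/(x−a) contributes A·log|x−a|.

-227*log(x - 6)/32 + 88*log(x - 5)/7 - 17*log(x - 4)/3 + 3*log(x - 2)/16 + log(x + 2)/672 + C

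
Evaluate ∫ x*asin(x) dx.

x**2*asin(x)/2 + x*sqrt(-x**2 + 1)/4 - asin(x)/4 + C

Use integration by parts with u = arcsin(x), dv = x dx.
Then du = 1/sqrt(-x**2 + 1) dx.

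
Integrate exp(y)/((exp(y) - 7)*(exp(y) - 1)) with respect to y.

log(exp(y) - 7)/6 - log(exp(y) - 1)/6 + C

Let u = e^y, du = e^y dy.
The integral becomes ∫ du/((u-7)(u-1)); decompose into partial fractions.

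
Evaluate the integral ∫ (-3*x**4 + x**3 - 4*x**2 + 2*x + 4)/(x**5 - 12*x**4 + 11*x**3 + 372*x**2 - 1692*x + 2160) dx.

-475*log(x - 6)/9 + 918*log(x - 5)/11 - 189*log(x - 4)/5 + 121*log(x - 3)/27 - 532*log(x + 6)/1485 + C

Factor the denominator: (x - 6)*(x - 5)*(x - 4)*(x - 3)*(x + 6).
Partial-fraction decomposition: -532/(1485*(x + 6)) + 121/(27*(x - 3)) - 189/(5*(x - 4)) + 918/(11*(x - 5)) - 475/(9*(x - 6)).
Integrate each term: A/(x−a) contributes A·log|x−a|.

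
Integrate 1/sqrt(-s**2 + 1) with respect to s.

Substitute s = sin(θ), so ds = cos(θ) dθ and the radical becomes sqrt(-s**2 + 1) = cos(θ) by the Pythagorean identity.
Integrate the resulting trig expression in θ, then back-substitute θ = asin(s), sin(θ) = s, cos(θ) = sqrt(-s**2 + 1) (absorbing any constant into C).

asin(s) + C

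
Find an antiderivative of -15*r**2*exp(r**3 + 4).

-5*exp(r**3 + 4) + C

Let u = r**3 + 4, so du = (3*r**2) dr.
Rewriting, the integral becomes -5·∫ e^u du = -5·e^u.
Substituting back, u = r**3 + 4.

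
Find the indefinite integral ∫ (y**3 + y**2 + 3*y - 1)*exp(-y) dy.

Use integration by parts with u = y**3 + y**2 + 3*y - 1, dv = exp(-y) dy, so v = -exp(-y).
Apply parts 3 times (tabular method): alternate signs, differentiate u down to 0, integrate dv up.

(-y**3 - 4*y**2 - 11*y - 10)*exp(-y) + C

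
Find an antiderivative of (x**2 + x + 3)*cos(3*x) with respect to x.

x**2*sin(3*x)/3 + x*sin(3*x)/3 + 2*x*cos(3*x)/9 + 25*sin(3*x)/27 + cos(3*x)/9 + C

Use integration by parts with u = x**2 + x + 3, dv = cos(3*x) dx, so v = sin(3*x)/3.
Apply parts 2 times (tabular method): alternate signs, differentiate u down to 0, integrate dv up.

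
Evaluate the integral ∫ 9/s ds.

9*log(s) + C

Let u = s**3, so du = (3*s**2) ds.
Rewriting, the integral becomes 3·∫ 1/u du = 3·log(u).
Substituting back, u = s**3.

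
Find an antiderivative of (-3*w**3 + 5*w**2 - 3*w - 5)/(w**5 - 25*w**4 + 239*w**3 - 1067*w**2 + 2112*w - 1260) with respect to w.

Factor the denominator: (w - 7)*(w - 6)**2*(w - 5)*(w - 1).
Partial-fraction decomposition: -1/(100*(w - 1)) + 135/(4*(w - 5)) + 844/(25*(w - 6)) + 491/(5*(w - 6)**2) - 135/(2*(w - 7)).
Integrate each term; A/(w−a) gives A·log|w−a|; A/(w−a)² gives −A/(w−a).

-135*log(w - 7)/2 + 844*log(w - 6)/25 + 135*log(w - 5)/4 - log(w - 1)/100 - 491/(5*w - 30) + C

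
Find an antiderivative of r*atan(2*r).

r**2*atan(2*r)/2 - r/4 + atan(2*r)/8 + C

Use integration by parts with u = arctan(2*r), dv = r dr.
Then du = 2/(4*r**2 + 1) dr.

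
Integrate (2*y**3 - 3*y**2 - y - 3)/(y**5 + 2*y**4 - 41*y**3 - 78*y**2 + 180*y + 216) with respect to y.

Factor the denominator: (y - 6)*(y - 2)*(y + 1)*(y + 3)*(y + 6).
Partial-fraction decomposition: -179/(480*(y + 6)) + 3/(10*(y + 3)) - 1/(30*(y + 1)) + 1/(480*(y - 2)) + 5/(48*(y - 6)).
Integrate each term: A/(y−a) contributes A·log|y−a|.

5*log(y - 6)/48 + log(y - 2)/480 - log(y + 1)/30 + 3*log(y + 3)/10 - 179*log(y + 6)/480 + C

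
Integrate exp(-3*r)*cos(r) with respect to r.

Let I denote the integral. Integrate by parts with u = cos(r), dv = exp(-3*r) dr, so v = -exp(-3*r)/3: I = -exp(-3*r)*cos(r)/3 − (1/3)·∫ exp(-3*r)*sin(r) dr.
Apply parts again with u = sin(r), dv = exp(-3*r) dr: ∫ exp(-3*r)*sin(r) dr = -exp(-3*r)*sin(r)/3 + (1/3)·I. Substituting back brings back I: I = exp(-3*r)*sin(r)/9 - exp(-3*r)*cos(r)/3 − (1/9)·I.
Solving for I: (1 + 1/9)·I equals the remaining terms, so I = (9/10)·(exp(-3*r)*sin(r)/9 - exp(-3*r)*cos(r)/3).

exp(-3*r)*sin(r)/10 - 3*exp(-3*r)*cos(r)/10 + C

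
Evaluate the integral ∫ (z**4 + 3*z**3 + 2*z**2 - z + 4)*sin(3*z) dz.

-z**4*cos(3*z)/3 + 4*z**3*sin(3*z)/9 - z**3*cos(3*z) + z**2*sin(3*z) - 2*z**2*cos(3*z)/9 + 4*z*sin(3*z)/27 + z*cos(3*z) - sin(3*z)/3 - 104*cos(3*z)/81 + C

Use integration by parts with u = z**4 + 3*z**3 + 2*z**2 - z + 4, dv = sin(3*z) dz, so v = -cos(3*z)/3.
Apply parts 4 times (tabular method): alternate signs, differentiate u down to 0, integrate dv up.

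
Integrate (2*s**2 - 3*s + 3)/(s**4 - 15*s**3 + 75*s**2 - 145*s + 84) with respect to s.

10*log(s - 7)/9 - 23*log(s - 4)/9 + 3*log(s - 3)/2 - log(s - 1)/18 + C

Factor the denominator: (s - 7)*(s - 4)*(s - 3)*(s - 1).
Partial-fraction decomposition: -1/(18*(s - 1)) + 3/(2*(s - 3)) - 23/(9*(s - 4)) + 10/(9*(s - 7)).
Integrate each term: A/(s−a) contributes A·log|s−a|.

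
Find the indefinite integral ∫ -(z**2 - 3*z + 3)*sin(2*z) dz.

z**2*cos(2*z)/2 - z*sin(2*z)/2 - 3*z*cos(2*z)/2 + 3*sin(2*z)/4 + 5*cos(2*z)/4 + C

Use integration by parts with u = z**2 - 3*z + 3, dv = -sin(2*z) dz, so v = cos(2*z)/2.
Apply parts 2 times (tabular method): alternate signs, differentiate u down to 0, integrate dv up.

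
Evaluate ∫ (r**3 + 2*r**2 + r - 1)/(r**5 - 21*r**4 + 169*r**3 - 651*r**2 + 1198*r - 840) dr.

Factor the denominator: (r - 7)*(r - 5)*(r - 4)*(r - 3)*(r - 2).
Partial-fraction decomposition: 17/(30*(r - 2)) - 47/(8*(r - 3)) + 33/(2*(r - 4)) - 179/(12*(r - 5)) + 149/(40*(r - 7)).
Integrate each term: A/(r−a) contributes A·log|r−a|.

149*log(r - 7)/40 - 179*log(r - 5)/12 + 33*log(r - 4)/2 - 47*log(r - 3)/8 + 17*log(r - 2)/30 + C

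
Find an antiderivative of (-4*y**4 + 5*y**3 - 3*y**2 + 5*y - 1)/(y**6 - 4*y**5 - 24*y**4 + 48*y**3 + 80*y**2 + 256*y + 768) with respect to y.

-4183*log(y - 6)/6400 + 733*log(y - 4)/1920 - 127*log(y + 2)/768 + 1413*log(y + 4)/3200 - 7*log(y**2 + 4)/3200 - 17*atan(y/2)/200 + C

Factor the denominator: (y - 6)*(y - 4)*(y + 2)*(y + 4)*(y**2 + 4).
Partial-fraction decomposition: -(7*y + 272)/(1600*(y**2 + 4)) + 1413/(3200*(y + 4)) - 127/(768*(y + 2)) + 733/(1920*(y - 4)) - 4183/(6400*(y - 6)).
Integrate each term; A/(y−a) gives A·log|y−a|; the (By+D)/(y²+p²) term gives a log and an atan.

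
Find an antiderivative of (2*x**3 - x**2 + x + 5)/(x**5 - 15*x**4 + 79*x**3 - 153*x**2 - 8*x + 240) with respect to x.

235*log(x - 5)/12 - 324*log(x - 4)/25 - 53*log(x - 3)/8 + log(x + 1)/600 + 121/(5*x - 20) + C

Factor the denominator: (x - 5)*(x - 4)**2*(x - 3)*(x + 1).
Partial-fraction decomposition: 1/(600*(x + 1)) - 53/(8*(x - 3)) - 324/(25*(x - 4)) - 121/(5*(x - 4)**2) + 235/(12*(x - 5)).
Integrate each term; A/(x−a) gives A·log|x−a|; A/(x−a)² gives −A/(x−a).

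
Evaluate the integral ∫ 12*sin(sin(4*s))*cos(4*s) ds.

-3*cos(sin(4*s)) + C

Let u = sin(4*s), so du = (4*cos(4*s)) ds.
Rewriting, the integral becomes 3·∫ sin(u) du = 3·-cos(u).
Substituting back, u = sin(4*s).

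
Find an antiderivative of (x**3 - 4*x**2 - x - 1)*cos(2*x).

Use integration by parts with u = x**3 - 4*x**2 - x - 1, dv = cos(2*x) dx, so v = sin(2*x)/2.
Apply parts 3 times (tabular method): alternate signs, differentiate u down to 0, integrate dv up.

x**3*sin(2*x)/2 - 2*x**2*sin(2*x) + 3*x**2*cos(2*x)/4 - 5*x*sin(2*x)/4 - 2*x*cos(2*x) + sin(2*x)/2 - 5*cos(2*x)/8 + C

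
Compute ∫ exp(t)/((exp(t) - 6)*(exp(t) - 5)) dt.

log(exp(t) - 6) - log(exp(t) - 5) + C

Let u = e^t, du = e^t dt.
The integral becomes ∫ du/((u-5)(u-6)); decompose into partial fractions.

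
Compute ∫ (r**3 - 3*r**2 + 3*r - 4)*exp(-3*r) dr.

Use integration by parts with u = r**3 - 3*r**2 + 3*r - 4, dv = exp(-3*r) dr, so v = -exp(-3*r)/3.
Apply parts 3 times (tabular method): alternate signs, differentiate u down to 0, integrate dv up.

(-9*r**3 + 18*r**2 - 15*r + 31)*exp(-3*r)/27 + C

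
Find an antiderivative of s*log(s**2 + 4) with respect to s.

Let u = s**2 + 4, so du = (2*s) ds.
The integral becomes (1/2)·∫ log(u) du; integrate by parts with u′=log(u), dv′=du.

s**2*log(s**2 + 4)/2 - s**2/2 + 2*log(s**2 + 4) + C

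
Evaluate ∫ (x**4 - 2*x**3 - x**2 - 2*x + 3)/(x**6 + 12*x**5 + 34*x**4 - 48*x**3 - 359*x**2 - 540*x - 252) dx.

Factor the denominator: (x - 3)*(x + 1)*(x + 2)**2*(x + 3)*(x + 7).
Partial-fraction decomposition: -611/(1200*(x + 7)) + 45/(16*(x + 3)) - 54/(25*(x + 2)) + 7/(5*(x + 2)**2) - 7/(48*(x + 1)) + 1/(400*(x - 3)).
Integrate each term; A/(x−a) gives A·log|x−a|; A/(x−a)² gives −A/(x−a).

log(x - 3)/400 - 7*log(x + 1)/48 - 54*log(x + 2)/25 + 45*log(x + 3)/16 - 611*log(x + 7)/1200 - 7/(5*x + 10) + C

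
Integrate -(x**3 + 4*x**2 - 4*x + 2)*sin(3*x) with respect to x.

Use integration by parts with u = x**3 + 4*x**2 - 4*x + 2, dv = -sin(3*x) dx, so v = cos(3*x)/3.
Apply parts 3 times (tabular method): alternate signs, differentiate u down to 0, integrate dv up.

x**3*cos(3*x)/3 - x**2*sin(3*x)/3 + 4*x**2*cos(3*x)/3 - 8*x*sin(3*x)/9 - 14*x*cos(3*x)/9 + 14*sin(3*x)/27 + 10*cos(3*x)/27 + C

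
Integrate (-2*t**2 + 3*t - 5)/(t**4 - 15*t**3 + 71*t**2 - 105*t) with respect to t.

log(t)/21 - 41*log(t - 7)/28 + 2*log(t - 5) - 7*log(t - 3)/12 + C

Factor the denominator: t*(t - 7)*(t - 5)*(t - 3).
Partial-fraction decomposition: -7/(12*(t - 3)) + 2/(t - 5) - 41/(28*(t - 7)) + 1/(21*t).
Integrate each term: A/(t−a) contributes A·log|t−a|.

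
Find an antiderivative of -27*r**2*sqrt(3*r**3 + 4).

Let u = 3*r**3 + 4, so du = (9*r**2) dr.
Rewriting, the integral becomes -3·∫ √u du = -3·(2/3)u^(3/2).
Substituting back, u = 3*r**3 + 4.

-2*(3*r**3 + 4)**(3/2) + C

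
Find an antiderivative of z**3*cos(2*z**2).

Let u = z², du = 2z dz; rewrite as (1/2)∫ u^1·cos(2u) du.
Now integrate by parts 1 time.

z**2*sin(2*z**2)/4 + cos(2*z**2)/8 + C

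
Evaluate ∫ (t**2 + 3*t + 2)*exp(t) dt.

Use integration by parts with u = t**2 + 3*t + 2, dv = exp(t) dt, so v = exp(t).
Apply parts 2 times (tabular method): alternate signs, differentiate u down to 0, integrate dv up.

(t**2 + t + 1)*exp(t) + C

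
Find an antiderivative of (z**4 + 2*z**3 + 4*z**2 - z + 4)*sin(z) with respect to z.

Use integration by parts with u = z**4 + 2*z**3 + 4*z**2 - z + 4, dv = sin(z) dz, so v = -cos(z).
Apply parts 4 times (tabular method): alternate signs, differentiate u down to 0, integrate dv up.

-z**4*cos(z) + 4*z**3*sin(z) - 2*z**3*cos(z) + 6*z**2*sin(z) + 8*z**2*cos(z) - 16*z*sin(z) + 13*z*cos(z) - 13*sin(z) - 20*cos(z) + C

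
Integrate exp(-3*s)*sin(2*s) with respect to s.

-3*exp(-3*s)*sin(2*s)/13 - 2*exp(-3*s)*cos(2*s)/13 + C

Let I denote the integral. Integrate by parts with u = sin(2*s), dv = exp(-3*s) ds, so v = -exp(-3*s)/3: I = -exp(-3*s)*sin(2*s)/3 + (2/3)·∫ exp(-3*s)*cos(2*s) ds.
Apply parts again with u = cos(2*s), dv = exp(-3*s) ds: ∫ exp(-3*s)*cos(2*s) ds = -exp(-3*s)*cos(2*s)/3 − (2/3)·I. Substituting back brings back I: I = -exp(-3*s)*sin(2*s)/3 - 2*exp(-3*s)*cos(2*s)/9 − (4/9)·I.
Solving for I: (1 + 4/9)·I equals the remaining terms, so I = (9/13)·(-exp(-3*s)*sin(2*s)/3 - 2*exp(-3*s)*cos(2*s)/9).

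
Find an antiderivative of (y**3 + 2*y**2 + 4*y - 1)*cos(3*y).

y**3*sin(3*y)/3 + 2*y**2*sin(3*y)/3 + y**2*cos(3*y)/3 + 10*y*sin(3*y)/9 + 4*y*cos(3*y)/9 - 13*sin(3*y)/27 + 10*cos(3*y)/27 + C

Use integration by parts with u = y**3 + 2*y**2 + 4*y - 1, dv = cos(3*y) dy, so v = sin(3*y)/3.
Apply parts 3 times (tabular method): alternate signs, differentiate u down to 0, integrate dv up.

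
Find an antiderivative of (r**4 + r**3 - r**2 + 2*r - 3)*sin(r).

Use integration by parts with u = r**4 + r**3 - r**2 + 2*r - 3, dv = sin(r) dr, so v = -cos(r).
Apply parts 4 times (tabular method): alternate signs, differentiate u down to 0, integrate dv up.

-r**4*cos(r) + 4*r**3*sin(r) - r**3*cos(r) + 3*r**2*sin(r) + 13*r**2*cos(r) - 26*r*sin(r) + 4*r*cos(r) - 4*sin(r) - 23*cos(r) + C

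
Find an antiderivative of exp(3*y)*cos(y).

Let I denote the integral. Integrate by parts with u = cos(y), dv = exp(3*y) dy, so v = exp(3*y)/3: I = exp(3*y)*cos(y)/3 + (1/3)·∫ exp(3*y)*sin(y) dy.
Apply parts again with u = sin(y), dv = exp(3*y) dy: ∫ exp(3*y)*sin(y) dy = exp(3*y)*sin(y)/3 − (1/3)·I. Substituting back brings back I: I = exp(3*y)*sin(y)/9 + exp(3*y)*cos(y)/3 − (1/9)·I.
Solving for I: (1 + 1/9)·I equals the remaining terms, so I = (9/10)·(exp(3*y)*sin(y)/9 + exp(3*y)*cos(y)/3).

exp(3*y)*sin(y)/10 + 3*exp(3*y)*cos(y)/10 + C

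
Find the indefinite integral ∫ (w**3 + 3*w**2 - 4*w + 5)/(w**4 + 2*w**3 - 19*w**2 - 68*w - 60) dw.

185*log(w - 5)/392 + 130*log(w + 2)/49 - 17*log(w + 3)/8 + 17/(7*w + 14) + C

Factor the denominator: (w - 5)*(w + 2)**2*(w + 3).
Partial-fraction decomposition: -17/(8*(w + 3)) + 130/(49*(w + 2)) - 17/(7*(w + 2)**2) + 185/(392*(w - 5)).
Integrate each term; A/(w−a) gives A·log|w−a|; A/(w−a)² gives −A/(w−a).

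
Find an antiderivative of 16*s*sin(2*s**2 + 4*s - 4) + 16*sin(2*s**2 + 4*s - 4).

Let u = 2*s**2 + 4*s - 4, so du = (4*s + 4) ds.
Rewriting, the integral becomes 4·∫ sin(u) du = 4·-cos(u).
Substituting back, u = 2*s**2 + 4*s - 4.

-4*cos(2*s**2 + 4*s - 4) + C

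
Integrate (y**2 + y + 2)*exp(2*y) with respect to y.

Use integration by parts with u = y**2 + y + 2, dv = exp(2*y) dy, so v = exp(2*y)/2.
Apply parts 2 times (tabular method): alternate signs, differentiate u down to 0, integrate dv up.

(y**2 + 2)*exp(2*y)/2 + C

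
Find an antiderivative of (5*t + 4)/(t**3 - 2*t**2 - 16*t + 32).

Factor the denominator: (t - 4)*(t - 2)*(t + 4).
Partial-fraction decomposition: -1/(3*(t + 4)) - 7/(6*(t - 2)) + 3/(2*(t - 4)).
Integrate each term: A/(t−a) contributes A·log|t−a|.

3*log(t - 4)/2 - 7*log(t - 2)/6 - log(t + 4)/3 + C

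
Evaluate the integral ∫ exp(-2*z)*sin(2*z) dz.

-exp(-2*z)*sin(2*z)/4 - exp(-2*z)*cos(2*z)/4 + C

Let I denote the integral. Integrate by parts with u = sin(2*z), dv = exp(-2*z) dz, so v = -exp(-2*z)/2: I = -exp(-2*z)*sin(2*z)/2 + ∫ exp(-2*z)*cos(2*z) dz.
Apply parts again with u = cos(2*z), dv = exp(-2*z) dz: ∫ exp(-2*z)*cos(2*z) dz = -exp(-2*z)*cos(2*z)/2 − I. Substituting back brings back I: I = -exp(-2*z)*sin(2*z)/2 - exp(-2*z)*cos(2*z)/2 − I.
Solving for I: (1 + 1)·I equals the remaining terms, so I = (1/2)·(-exp(-2*z)*sin(2*z)/2 - exp(-2*z)*cos(2*z)/2).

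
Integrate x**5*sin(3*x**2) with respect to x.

Let u = x², du = 2x dx; rewrite as (1/2)∫ u^2·sin(3u) du.
Now integrate by parts 2 times.

-x**4*cos(3*x**2)/6 + x**2*sin(3*x**2)/9 + cos(3*x**2)/27 + C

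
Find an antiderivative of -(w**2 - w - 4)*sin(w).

w**2*cos(w) - 2*w*sin(w) - w*cos(w) + sin(w) - 6*cos(w) + C

Use integration by parts with u = w**2 - w - 4, dv = -sin(w) dw, so v = cos(w).
Apply parts 2 times (tabular method): alternate signs, differentiate u down to 0, integrate dv up.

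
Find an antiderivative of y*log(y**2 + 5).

Let u = y**2 + 5, so du = (2*y) dy.
The integral becomes (1/2)·∫ log(u) du; integrate by parts with u′=log(u), dv′=du.

y**2*log(y**2 + 5)/2 - y**2/2 + 5*log(y**2 + 5)/2 + C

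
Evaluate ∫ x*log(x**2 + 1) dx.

Let u = x**2 + 1, so du = (2*x) dx.
The integral becomes (1/2)·∫ log(u) du; integrate by parts with u′=log(u), dv′=du.

x**2*log(x**2 + 1)/2 - x**2/2 + log(x**2 + 1)/2 + C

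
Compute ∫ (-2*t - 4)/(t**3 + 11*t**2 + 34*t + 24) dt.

Factor the denominator: (t + 1)*(t + 4)*(t + 6).
Partial-fraction decomposition: 4/(5*(t + 6)) - 2/(3*(t + 4)) - 2/(15*(t + 1)).
Integrate each term: A/(t−a) contributes A·log|t−a|.

-2*log(t + 1)/15 - 2*log(t + 4)/3 + 4*log(t + 6)/5 + C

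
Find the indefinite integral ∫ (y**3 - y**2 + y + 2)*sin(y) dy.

-y**3*cos(y) + 3*y**2*sin(y) + y**2*cos(y) - 2*y*sin(y) + 5*y*cos(y) - 5*sin(y) - 4*cos(y) + C

Use integration by parts with u = y**3 - y**2 + y + 2, dv = sin(y) dy, so v = -cos(y).
Apply parts 3 times (tabular method): alternate signs, differentiate u down to 0, integrate dv up.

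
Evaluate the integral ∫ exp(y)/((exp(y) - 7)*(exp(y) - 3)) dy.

Let u = e^y, du = e^y dy.
The integral becomes ∫ du/((u-7)(u-3)); decompose into partial fractions.

log(exp(y) - 7)/4 - log(exp(y) - 3)/4 + C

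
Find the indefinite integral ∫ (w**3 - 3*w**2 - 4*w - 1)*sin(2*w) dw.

Use integration by parts with u = w**3 - 3*w**2 - 4*w - 1, dv = sin(2*w) dw, so v = -cos(2*w)/2.
Apply parts 3 times (tabular method): alternate signs, differentiate u down to 0, integrate dv up.

-w**3*cos(2*w)/2 + 3*w**2*sin(2*w)/4 + 3*w**2*cos(2*w)/2 - 3*w*sin(2*w)/2 + 11*w*cos(2*w)/4 - 11*sin(2*w)/8 - cos(2*w)/4 + C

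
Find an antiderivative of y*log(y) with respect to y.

y**2*log(y)/2 - y**2/4 + C

Use integration by parts with u = log(y), dv = y dy.
Then du = 1/y dy and v = y**2/2.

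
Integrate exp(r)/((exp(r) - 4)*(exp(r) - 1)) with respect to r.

Let u = e^r, du = e^r dr.
The integral becomes ∫ du/((u-1)(u-4)); decompose into partial fractions.

log(exp(r) - 4)/3 - log(exp(r) - 1)/3 + C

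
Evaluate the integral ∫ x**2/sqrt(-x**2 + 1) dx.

-x*sqrt(-x**2 + 1)/2 + asin(x)/2 + C

Substitute x = sin(θ), so dx = cos(θ) dθ and the radical becomes sqrt(-x**2 + 1) = cos(θ) by the Pythagorean identity.
Integrate the resulting trig expression in θ, then back-substitute θ = asin(x), sin(θ) = x, cos(θ) = sqrt(-x**2 + 1) (absorbing any constant into C).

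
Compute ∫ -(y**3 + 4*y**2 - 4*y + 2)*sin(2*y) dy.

Use integration by parts with u = y**3 + 4*y**2 - 4*y + 2, dv = -sin(2*y) dy, so v = cos(2*y)/2.
Apply parts 3 times (tabular method): alternate signs, differentiate u down to 0, integrate dv up.

y**3*cos(2*y)/2 - 3*y**2*sin(2*y)/4 + 2*y**2*cos(2*y) - 2*y*sin(2*y) - 11*y*cos(2*y)/4 + 11*sin(2*y)/8 + C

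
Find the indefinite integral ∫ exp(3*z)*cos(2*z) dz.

Let I denote the integral. Integrate by parts with u = cos(2*z), dv = exp(3*z) dz, so v = exp(3*z)/3: I = exp(3*z)*cos(2*z)/3 + (2/3)·∫ exp(3*z)*sin(2*z) dz.
Apply parts again with u = sin(2*z), dv = exp(3*z) dz: ∫ exp(3*z)*sin(2*z) dz = exp(3*z)*sin(2*z)/3 − (2/3)·I. Substituting back brings back I: I = 2*exp(3*z)*sin(2*z)/9 + exp(3*z)*cos(2*z)/3 − (4/9)·I.
Solving for I: (1 + 4/9)·I equals the remaining terms, so I = (9/13)·(2*exp(3*z)*sin(2*z)/9 + exp(3*z)*cos(2*z)/3).

2*exp(3*z)*sin(2*z)/13 + 3*exp(3*z)*cos(2*z)/13 + C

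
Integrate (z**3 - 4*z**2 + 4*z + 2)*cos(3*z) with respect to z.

Use integration by parts with u = z**3 - 4*z**2 + 4*z + 2, dv = cos(3*z) dz, so v = sin(3*z)/3.
Apply parts 3 times (tabular method): alternate signs, differentiate u down to 0, integrate dv up.

z**3*sin(3*z)/3 - 4*z**2*sin(3*z)/3 + z**2*cos(3*z)/3 + 10*z*sin(3*z)/9 - 8*z*cos(3*z)/9 + 26*sin(3*z)/27 + 10*cos(3*z)/27 + C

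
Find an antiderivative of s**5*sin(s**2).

-s**4*cos(s**2)/2 + s**2*sin(s**2) + cos(s**2) + C

Let u = s², du = 2s ds; rewrite as (1/2)∫ u^2·sin(1u) du.
Now integrate by parts 2 times.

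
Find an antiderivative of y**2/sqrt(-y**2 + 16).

-y*sqrt(-y**2 + 16)/2 + 8*asin(y/4) + C

Substitute y = 4·sin(θ), so dy = 4·cos(θ) dθ and the radical becomes sqrt(-y**2 + 16) = 4·cos(θ) by the Pythagorean identity.
Integrate the resulting trig expression in θ, then back-substitute θ = asin(y/4), sin(θ) = y/4, cos(θ) = sqrt(-y**2 + 16)/4 (absorbing any constant into C).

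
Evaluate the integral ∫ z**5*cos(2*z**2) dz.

z**4*sin(2*z**2)/4 + z**2*cos(2*z**2)/4 - sin(2*z**2)/8 + C

Let u = z², du = 2z dz; rewrite as (1/2)∫ u^2·cos(2u) du.
Now integrate by parts 2 times.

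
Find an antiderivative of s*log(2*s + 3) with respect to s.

s**2*log(2*s + 3)/2 - s**2/4 + 3*s/4 - 9*log(2*s + 3)/8 + C

Use integration by parts with u = log(2*s + 3), dv = s ds.
Then du = 2/(2*s + 3) ds and v = s**2/2.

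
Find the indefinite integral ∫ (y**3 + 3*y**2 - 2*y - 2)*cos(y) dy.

Use integration by parts with u = y**3 + 3*y**2 - 2*y - 2, dv = cos(y) dy, so v = sin(y).
Apply parts 3 times (tabular method): alternate signs, differentiate u down to 0, integrate dv up.

y**3*sin(y) + 3*y**2*sin(y) + 3*y**2*cos(y) - 8*y*sin(y) + 6*y*cos(y) - 8*sin(y) - 8*cos(y) + C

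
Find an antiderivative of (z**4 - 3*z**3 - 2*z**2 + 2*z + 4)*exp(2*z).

Use integration by parts with u = z**4 - 3*z**3 - 2*z**2 + 2*z + 4, dv = exp(2*z) dz, so v = exp(2*z)/2.
Apply parts 4 times (tabular method): alternate signs, differentiate u down to 0, integrate dv up.

(4*z**4 - 20*z**3 + 22*z**2 - 14*z + 23)*exp(2*z)/8 + C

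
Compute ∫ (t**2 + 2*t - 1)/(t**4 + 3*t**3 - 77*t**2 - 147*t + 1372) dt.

Factor the denominator: (t - 7)*(t - 4)*(t + 7)**2.
Partial-fraction decomposition: -499/(11858*(t + 7)) + 17/(77*(t + 7)**2) - 23/(363*(t - 4)) + 31/(294*(t - 7)).
Integrate each term; A/(t−a) gives A·log|t−a|; A/(t−a)² gives −A/(t−a).

31*log(t - 7)/294 - 23*log(t - 4)/363 - 499*log(t + 7)/11858 - 17/(77*t + 539) + C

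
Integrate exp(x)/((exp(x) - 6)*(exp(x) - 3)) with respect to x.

Let u = e^x, du = e^x dx.
The integral becomes ∫ du/((u-3)(u-6)); decompose into partial fractions.

log(exp(x) - 6)/3 - log(exp(x) - 3)/3 + C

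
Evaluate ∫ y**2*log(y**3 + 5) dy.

y**3*log(y**3 + 5)/3 - y**3/3 + 5*log(y**3 + 5)/3 + C

Let u = y**3 + 5, so du = (3*y**2) dy.
The integral becomes (1/3)·∫ log(u) du; integrate by parts with u′=log(u), dv′=du.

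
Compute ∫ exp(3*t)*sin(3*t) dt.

Let I denote the integral. Integrate by parts with u = sin(3*t), dv = exp(3*t) dt, so v = exp(3*t)/3: I = exp(3*t)*sin(3*t)/3 − ∫ exp(3*t)*cos(3*t) dt.
Apply parts again with u = cos(3*t), dv = exp(3*t) dt: ∫ exp(3*t)*cos(3*t) dt = exp(3*t)*cos(3*t)/3 + I. Substituting back brings back I: I = exp(3*t)*sin(3*t)/3 - exp(3*t)*cos(3*t)/3 − I.
Solving for I: (1 + 1)·I equals the remaining terms, so I = (1/2)·(exp(3*t)*sin(3*t)/3 - exp(3*t)*cos(3*t)/3).

exp(3*t)*sin(3*t)/6 - exp(3*t)*cos(3*t)/6 + C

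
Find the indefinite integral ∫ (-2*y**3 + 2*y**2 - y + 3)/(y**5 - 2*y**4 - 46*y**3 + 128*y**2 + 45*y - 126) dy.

Factor the denominator: (y - 6)*(y - 3)*(y - 1)*(y + 1)*(y + 7).
Partial-fraction decomposition: 397/(3120*(y + 7)) - 1/(42*(y + 1)) + 1/(80*(y - 1)) + 3/(20*(y - 3)) - 121/(455*(y - 6)).
Integrate each term: A/(y−a) contributes A·log|y−a|.

-121*log(y - 6)/455 + 3*log(y - 3)/20 + log(y - 1)/80 - log(y + 1)/42 + 397*log(y + 7)/3120 + C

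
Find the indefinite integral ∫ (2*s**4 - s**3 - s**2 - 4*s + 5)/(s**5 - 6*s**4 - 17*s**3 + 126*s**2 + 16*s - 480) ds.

155*log(s - 5)/18 - 421*log(s - 4)/48 + 17*log(s - 3)/10 - 7*log(s + 2)/60 + 83*log(s + 4)/144 + C

Factor the denominator: (s - 5)*(s - 4)*(s - 3)*(s + 2)*(s + 4).
Partial-fraction decomposition: 83/(144*(s + 4)) - 7/(60*(s + 2)) + 17/(10*(s - 3)) - 421/(48*(s - 4)) + 155/(18*(s - 5)).
Integrate each term: A/(s−a) contributes A·log|s−a|.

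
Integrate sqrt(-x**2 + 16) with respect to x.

x*sqrt(-x**2 + 16)/2 + 8*asin(x/4) + C

Substitute x = 4·sin(θ), so dx = 4·cos(θ) dθ and the radical becomes sqrt(-x**2 + 16) = 4·cos(θ) by the Pythagorean identity.
Integrate the resulting trig expression in θ, then back-substitute θ = asin(x/4), sin(θ) = x/4, cos(θ) = sqrt(-x**2 + 16)/4 (absorbing any constant into C).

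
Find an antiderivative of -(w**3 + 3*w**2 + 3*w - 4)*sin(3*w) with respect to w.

Use integration by parts with u = w**3 + 3*w**2 + 3*w - 4, dv = -sin(3*w) dw, so v = cos(3*w)/3.
Apply parts 3 times (tabular method): alternate signs, differentiate u down to 0, integrate dv up.

w**3*cos(3*w)/3 - w**2*sin(3*w)/3 + w**2*cos(3*w) - 2*w*sin(3*w)/3 + 7*w*cos(3*w)/9 - 7*sin(3*w)/27 - 14*cos(3*w)/9 + C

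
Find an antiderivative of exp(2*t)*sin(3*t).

Let I denote the integral. Integrate by parts with u = sin(3*t), dv = exp(2*t) dt, so v = exp(2*t)/2: I = exp(2*t)*sin(3*t)/2 − (3/2)·∫ exp(2*t)*cos(3*t) dt.
Apply parts again with u = cos(3*t), dv = exp(2*t) dt: ∫ exp(2*t)*cos(3*t) dt = exp(2*t)*cos(3*t)/2 + (3/2)·I. Substituting back brings back I: I = exp(2*t)*sin(3*t)/2 - 3*exp(2*t)*cos(3*t)/4 − (9/4)·I.
Solving for I: (1 + 9/4)·I equals the remaining terms, so I = (4/13)·(exp(2*t)*sin(3*t)/2 - 3*exp(2*t)*cos(3*t)/4).

2*exp(2*t)*sin(3*t)/13 - 3*exp(2*t)*cos(3*t)/13 + C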